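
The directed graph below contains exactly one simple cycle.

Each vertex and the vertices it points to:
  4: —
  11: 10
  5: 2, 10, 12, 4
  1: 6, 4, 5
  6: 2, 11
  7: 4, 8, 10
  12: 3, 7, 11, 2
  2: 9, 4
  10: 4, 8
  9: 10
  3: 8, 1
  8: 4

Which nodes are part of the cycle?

1, 3, 5, 12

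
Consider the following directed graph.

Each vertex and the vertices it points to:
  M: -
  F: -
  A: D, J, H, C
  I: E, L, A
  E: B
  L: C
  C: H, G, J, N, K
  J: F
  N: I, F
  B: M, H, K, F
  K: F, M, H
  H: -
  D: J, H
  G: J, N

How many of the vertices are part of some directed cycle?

6

A vertex is on a directed cycle iff it belongs to a strongly connected component of size ≥ 2 (or has a self-loop).
The vertices on cycles are {A, C, G, I, L, N} — 6 in total.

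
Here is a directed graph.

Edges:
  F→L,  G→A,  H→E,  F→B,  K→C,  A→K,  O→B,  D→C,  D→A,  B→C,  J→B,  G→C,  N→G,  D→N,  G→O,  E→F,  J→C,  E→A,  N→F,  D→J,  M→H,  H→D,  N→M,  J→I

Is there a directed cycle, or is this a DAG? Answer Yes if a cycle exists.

DFS with white/gray/black marking, starting from I:
I gray
I black
A gray
  K gray
    C gray
    C black
  K black
A black
B gray
  B→C: C black — skip
B black
D gray
  J gray
    J→I: I black — skip
    J→B: B black — skip
    J→C: C black — skip
  J black
  D→A: A black — skip
  D→C: C black — skip
  N gray
    G gray
      G→A: A black — skip
      G→C: C black — skip
      O gray
        O→B: B black — skip
      O black
    G black
    M gray
      H gray
        H→D: D is gray → back edge
Back edge found, so a cycle exists: D → N → M → H → D.

Yes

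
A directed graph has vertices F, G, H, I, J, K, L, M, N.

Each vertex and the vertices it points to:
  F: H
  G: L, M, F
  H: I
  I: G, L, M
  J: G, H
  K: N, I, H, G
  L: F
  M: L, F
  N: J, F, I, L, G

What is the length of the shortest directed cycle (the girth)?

4

For each vertex v, BFS finds the shortest path from v back to v.
The shortest such closed walk is H → I → L → F → H, length 4.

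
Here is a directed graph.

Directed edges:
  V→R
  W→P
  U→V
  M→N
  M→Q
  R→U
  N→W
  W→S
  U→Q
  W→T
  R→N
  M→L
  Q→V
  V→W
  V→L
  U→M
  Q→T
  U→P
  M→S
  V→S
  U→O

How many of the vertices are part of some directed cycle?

5

A vertex is on a directed cycle iff it belongs to a strongly connected component of size ≥ 2 (or has a self-loop).
The vertices on cycles are {M, Q, R, U, V} — 5 in total.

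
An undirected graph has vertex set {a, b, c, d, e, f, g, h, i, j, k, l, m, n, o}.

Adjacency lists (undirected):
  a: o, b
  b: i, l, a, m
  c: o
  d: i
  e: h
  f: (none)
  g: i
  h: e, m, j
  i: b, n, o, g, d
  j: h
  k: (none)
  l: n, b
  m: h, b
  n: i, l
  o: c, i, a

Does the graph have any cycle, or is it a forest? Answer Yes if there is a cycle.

DFS, tracking each vertex's parent; an edge to a visited non-parent vertex closes a cycle.
Start from a:
visit a (parent –)
  visit o (parent a)
    visit c (parent o)
      c–o: parent, skip
    visit i (parent o)
      visit b (parent i)
        b–i: parent, skip
        visit l (parent b)
          visit n (parent l)
            n–i: i visited and ≠ parent → cycle
Cycle: i – b – l – n – i.

Yes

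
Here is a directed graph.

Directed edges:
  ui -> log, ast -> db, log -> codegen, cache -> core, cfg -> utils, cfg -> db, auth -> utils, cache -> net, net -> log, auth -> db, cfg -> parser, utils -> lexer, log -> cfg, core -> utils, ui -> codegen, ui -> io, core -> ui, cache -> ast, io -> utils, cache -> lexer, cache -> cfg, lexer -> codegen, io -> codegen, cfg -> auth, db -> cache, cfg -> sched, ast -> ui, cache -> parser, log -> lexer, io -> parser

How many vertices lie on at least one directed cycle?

A vertex is on a directed cycle iff it belongs to a strongly connected component of size ≥ 2 (or has a self-loop).
The vertices on cycles are {db, ui, ast, cfg, log, net, auth, core, cache} — 9 in total.

9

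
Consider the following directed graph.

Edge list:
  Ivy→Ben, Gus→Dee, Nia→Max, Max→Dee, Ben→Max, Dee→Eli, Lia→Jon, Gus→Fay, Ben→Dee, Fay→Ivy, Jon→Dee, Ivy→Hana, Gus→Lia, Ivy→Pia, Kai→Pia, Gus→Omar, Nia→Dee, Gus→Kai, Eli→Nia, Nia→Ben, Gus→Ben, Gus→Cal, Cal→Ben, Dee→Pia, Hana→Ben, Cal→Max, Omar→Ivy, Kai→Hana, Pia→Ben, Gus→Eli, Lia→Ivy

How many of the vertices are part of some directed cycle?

A vertex is on a directed cycle iff it belongs to a strongly connected component of size ≥ 2 (or has a self-loop).
The vertices on cycles are {Ben, Dee, Eli, Max, Nia, Pia} — 6 in total.

6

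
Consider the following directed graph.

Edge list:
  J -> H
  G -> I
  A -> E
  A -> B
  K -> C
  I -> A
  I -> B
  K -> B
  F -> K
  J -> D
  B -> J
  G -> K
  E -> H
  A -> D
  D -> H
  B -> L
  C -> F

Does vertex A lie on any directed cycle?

No

A lies on a cycle iff there is a path from A back to itself.
Exploring from A, it never reaches itself; equivalently, its strongly connected component is a singleton.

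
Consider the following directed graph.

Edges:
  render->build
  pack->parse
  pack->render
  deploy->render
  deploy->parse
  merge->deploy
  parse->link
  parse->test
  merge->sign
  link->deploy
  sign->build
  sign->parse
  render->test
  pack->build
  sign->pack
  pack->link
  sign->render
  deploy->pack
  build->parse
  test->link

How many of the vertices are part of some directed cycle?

A vertex is on a directed cycle iff it belongs to a strongly connected component of size ≥ 2 (or has a self-loop).
The vertices on cycles are {link, pack, test, build, parse, deploy, render} — 7 in total.

7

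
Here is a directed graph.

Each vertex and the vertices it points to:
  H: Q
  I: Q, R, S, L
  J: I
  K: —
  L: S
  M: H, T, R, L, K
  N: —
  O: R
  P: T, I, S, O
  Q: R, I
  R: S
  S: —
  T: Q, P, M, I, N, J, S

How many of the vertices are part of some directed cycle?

5

A vertex is on a directed cycle iff it belongs to a strongly connected component of size ≥ 2 (or has a self-loop).
The vertices on cycles are {I, M, P, Q, T} — 5 in total.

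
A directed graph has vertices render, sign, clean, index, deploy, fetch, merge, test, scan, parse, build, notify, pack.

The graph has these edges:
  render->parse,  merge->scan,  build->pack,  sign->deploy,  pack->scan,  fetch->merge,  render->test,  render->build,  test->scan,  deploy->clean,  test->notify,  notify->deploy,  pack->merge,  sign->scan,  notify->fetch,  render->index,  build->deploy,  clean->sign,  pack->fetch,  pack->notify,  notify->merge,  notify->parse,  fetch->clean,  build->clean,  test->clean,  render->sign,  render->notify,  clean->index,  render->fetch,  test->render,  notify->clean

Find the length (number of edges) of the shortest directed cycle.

For each vertex v, BFS finds the shortest path from v back to v.
The shortest such closed walk is test → render → test, length 2.

2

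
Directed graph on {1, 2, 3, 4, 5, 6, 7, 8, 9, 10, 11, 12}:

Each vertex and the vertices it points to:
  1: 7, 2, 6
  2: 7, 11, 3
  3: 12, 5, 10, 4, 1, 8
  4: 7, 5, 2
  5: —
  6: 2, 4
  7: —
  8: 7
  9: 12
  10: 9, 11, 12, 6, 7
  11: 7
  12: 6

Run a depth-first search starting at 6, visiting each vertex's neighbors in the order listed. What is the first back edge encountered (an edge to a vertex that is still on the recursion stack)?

DFS from 6 (visiting each vertex's neighbors in the order listed); mark gray on enter, black on exit:
6 gray
  2 gray
    7 gray
    7 black
    11 gray
      11→7: 7 black — skip
    11 black
    3 gray
      12 gray
        12→6: 6 is gray → back edge
First back edge: 12 → 6.

12→6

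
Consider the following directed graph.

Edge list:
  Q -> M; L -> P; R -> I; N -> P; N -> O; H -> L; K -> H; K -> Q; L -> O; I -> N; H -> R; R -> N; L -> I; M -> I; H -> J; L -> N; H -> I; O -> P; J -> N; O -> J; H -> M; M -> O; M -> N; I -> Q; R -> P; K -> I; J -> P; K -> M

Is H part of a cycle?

No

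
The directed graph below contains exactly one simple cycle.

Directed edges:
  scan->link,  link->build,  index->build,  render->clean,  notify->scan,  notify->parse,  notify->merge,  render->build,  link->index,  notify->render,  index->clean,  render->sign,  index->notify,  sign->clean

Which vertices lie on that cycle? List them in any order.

DFS with gray/black marking from notify:
notify gray
  render gray
    clean gray
    clean black
    sign gray
      sign→clean: clean black — skip
    sign black
    build gray
    build black
  render black
  merge gray
  merge black
  scan gray
    link gray
      index gray
        index→build: build black — skip
        index→notify: notify is gray → back edge
Back edge closes the cycle notify → scan → link → index → notify; its vertices are {link, scan, index, notify}.

link, scan, index, notify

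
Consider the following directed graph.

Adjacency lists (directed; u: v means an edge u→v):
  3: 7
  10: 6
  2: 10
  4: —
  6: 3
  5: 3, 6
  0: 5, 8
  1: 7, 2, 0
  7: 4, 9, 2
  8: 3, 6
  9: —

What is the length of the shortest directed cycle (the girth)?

5

For each vertex v, BFS finds the shortest path from v back to v.
The shortest such closed walk is 7 → 2 → 10 → 6 → 3 → 7, length 5.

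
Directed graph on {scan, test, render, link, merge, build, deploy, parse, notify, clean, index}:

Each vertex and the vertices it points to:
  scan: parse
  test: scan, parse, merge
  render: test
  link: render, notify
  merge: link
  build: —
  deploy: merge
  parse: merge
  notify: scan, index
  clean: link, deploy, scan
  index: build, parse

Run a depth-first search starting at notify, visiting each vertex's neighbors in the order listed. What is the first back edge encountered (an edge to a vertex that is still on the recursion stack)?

DFS from notify (visiting each vertex's neighbors in the order listed); mark gray on enter, black on exit:
notify gray
  scan gray
    parse gray
      merge gray
        link gray
          render gray
            test gray
              test→scan: scan is gray → back edge
First back edge: test → scan.

test→scan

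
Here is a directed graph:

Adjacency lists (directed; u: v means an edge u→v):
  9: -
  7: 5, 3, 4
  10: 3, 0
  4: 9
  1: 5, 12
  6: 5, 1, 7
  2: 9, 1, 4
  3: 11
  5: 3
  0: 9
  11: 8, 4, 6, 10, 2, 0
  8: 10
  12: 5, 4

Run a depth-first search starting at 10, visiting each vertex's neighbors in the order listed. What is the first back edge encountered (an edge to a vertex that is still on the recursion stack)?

DFS from 10 (visiting each vertex's neighbors in the order listed); mark gray on enter, black on exit:
10 gray
  3 gray
    11 gray
      8 gray
        8→10: 10 is gray → back edge
First back edge: 8 → 10.

8→10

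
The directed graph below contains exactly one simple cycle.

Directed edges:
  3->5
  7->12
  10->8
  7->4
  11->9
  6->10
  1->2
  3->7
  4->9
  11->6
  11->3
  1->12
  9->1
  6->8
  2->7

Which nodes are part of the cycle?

DFS with gray/black marking from 9:
9 gray
  1 gray
    2 gray
      7 gray
        12 gray
        12 black
        4 gray
          4→9: 9 is gray → back edge
Back edge closes the cycle 9 → 1 → 2 → 7 → 4 → 9; its vertices are {1, 2, 4, 7, 9}.

1, 2, 4, 7, 9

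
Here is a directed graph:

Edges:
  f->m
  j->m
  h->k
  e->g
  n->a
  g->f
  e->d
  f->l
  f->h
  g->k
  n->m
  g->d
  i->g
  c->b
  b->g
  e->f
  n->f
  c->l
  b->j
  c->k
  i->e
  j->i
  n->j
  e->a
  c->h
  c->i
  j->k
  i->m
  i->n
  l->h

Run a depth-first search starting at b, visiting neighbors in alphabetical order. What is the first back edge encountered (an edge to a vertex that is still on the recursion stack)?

n->j

DFS from b (visiting neighbors in alphabetical order); mark gray on enter, black on exit:
b gray
  g gray
    d gray
    d black
    f gray
      h gray
        k gray
        k black
      h black
      l gray
        l→h: h black — skip
      l black
      m gray
      m black
    f black
    g→k: k black — skip
  g black
  j gray
    i gray
      e gray
        a gray
        a black
        e→d: d black — skip
        e→f: f black — skip
        e→g: g black — skip
      e black
      i→g: g black — skip
      i→m: m black — skip
      n gray
        n→a: a black — skip
        n→f: f black — skip
        n→j: j is gray → back edge
First back edge: n → j.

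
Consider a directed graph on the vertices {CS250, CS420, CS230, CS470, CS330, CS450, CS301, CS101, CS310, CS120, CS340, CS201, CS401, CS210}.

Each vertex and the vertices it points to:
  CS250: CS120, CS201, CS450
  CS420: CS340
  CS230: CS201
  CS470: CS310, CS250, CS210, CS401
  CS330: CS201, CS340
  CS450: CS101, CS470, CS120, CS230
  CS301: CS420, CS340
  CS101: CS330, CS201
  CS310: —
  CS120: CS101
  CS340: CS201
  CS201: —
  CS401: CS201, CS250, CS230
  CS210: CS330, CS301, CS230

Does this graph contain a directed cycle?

DFS with white/gray/black marking, starting from CS330:
CS330 gray
  CS201 gray
  CS201 black
  CS340 gray
    CS340→CS201: CS201 black — skip
  CS340 black
CS330 black
CS250 gray
  CS120 gray
    CS101 gray
      CS101→CS330: CS330 black — skip
      CS101→CS201: CS201 black — skip
    CS101 black
  CS120 black
  CS250→CS201: CS201 black — skip
  CS450 gray
    CS450→CS101: CS101 black — skip
    CS470 gray
      CS310 gray
      CS310 black
      CS470→CS250: CS250 is gray → back edge
Back edge found, so a cycle exists: CS250 → CS450 → CS470 → CS250.

Yes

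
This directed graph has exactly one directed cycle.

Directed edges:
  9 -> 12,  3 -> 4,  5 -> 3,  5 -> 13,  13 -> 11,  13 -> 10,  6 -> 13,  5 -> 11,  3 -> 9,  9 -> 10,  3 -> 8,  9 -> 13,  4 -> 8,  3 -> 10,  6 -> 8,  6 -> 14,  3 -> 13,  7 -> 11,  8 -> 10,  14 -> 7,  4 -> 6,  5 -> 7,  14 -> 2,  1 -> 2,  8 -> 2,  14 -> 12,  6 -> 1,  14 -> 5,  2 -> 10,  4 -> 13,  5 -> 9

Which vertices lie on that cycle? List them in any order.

3, 4, 5, 6, 14

DFS with gray/black marking from 6:
6 gray
  8 gray
    10 gray
    10 black
    2 gray
      2→10: 10 black — skip
    2 black
  8 black
  13 gray
    11 gray
    11 black
    13→10: 10 black — skip
  13 black
  14 gray
    5 gray
      5→11: 11 black — skip
      3 gray
        3→8: 8 black — skip
        9 gray
          12 gray
          12 black
          9→13: 13 black — skip
          9→10: 10 black — skip
        9 black
        4 gray
          4→8: 8 black — skip
          4→6: 6 is gray → back edge
Back edge closes the cycle 6 → 14 → 5 → 3 → 4 → 6; its vertices are {3, 4, 5, 6, 14}.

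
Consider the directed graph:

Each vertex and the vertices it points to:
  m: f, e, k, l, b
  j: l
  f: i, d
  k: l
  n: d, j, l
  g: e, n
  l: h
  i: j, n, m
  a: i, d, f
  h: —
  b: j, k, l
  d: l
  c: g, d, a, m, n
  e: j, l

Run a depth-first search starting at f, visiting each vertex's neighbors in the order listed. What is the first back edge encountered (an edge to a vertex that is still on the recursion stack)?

DFS from f (visiting each vertex's neighbors in the order listed); mark gray on enter, black on exit:
f gray
  i gray
    j gray
      l gray
        h gray
        h black
      l black
    j black
    n gray
      d gray
        d→l: l black — skip
      d black
      n→j: j black — skip
      n→l: l black — skip
    n black
    m gray
      m→f: f is gray → back edge
First back edge: m → f.

m→f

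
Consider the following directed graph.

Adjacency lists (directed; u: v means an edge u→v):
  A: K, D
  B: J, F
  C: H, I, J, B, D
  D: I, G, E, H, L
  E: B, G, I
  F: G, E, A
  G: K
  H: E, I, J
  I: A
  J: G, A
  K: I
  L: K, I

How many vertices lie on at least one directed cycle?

A vertex is on a directed cycle iff it belongs to a strongly connected component of size ≥ 2 (or has a self-loop).
The vertices on cycles are {A, B, D, E, F, G, H, I, J, K, L} — 11 in total.

11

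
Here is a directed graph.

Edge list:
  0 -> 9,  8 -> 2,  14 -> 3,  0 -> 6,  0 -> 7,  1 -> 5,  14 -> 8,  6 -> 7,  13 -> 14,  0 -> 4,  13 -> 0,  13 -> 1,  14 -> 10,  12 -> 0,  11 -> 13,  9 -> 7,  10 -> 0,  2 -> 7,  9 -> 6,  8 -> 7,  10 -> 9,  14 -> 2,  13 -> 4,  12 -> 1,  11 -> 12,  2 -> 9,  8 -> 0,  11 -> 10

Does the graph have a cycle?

DFS with white/gray/black marking, starting from 9:
9 gray
  7 gray
  7 black
  6 gray
    6→7: 7 black — skip
  6 black
9 black
0 gray
  0→9: 9 black — skip
  0→6: 6 black — skip
  0→7: 7 black — skip
  4 gray
  4 black
0 black
1 gray
  5 gray
  5 black
1 black
2 gray
  2→7: 7 black — skip
  2→9: 9 black — skip
2 black
3 gray
3 black
8 gray
  8→2: 2 black — skip
  8→0: 0 black — skip
  8→7: 7 black — skip
8 black
10 gray
  10→9: 9 black — skip
  10→0: 0 black — skip
10 black
11 gray
  13 gray
    14 gray
      14→3: 3 black — skip
      14→10: 10 black — skip
      14→8: 8 black — skip
      14→2: 2 black — skip
    14 black
    13→0: 0 black — skip
    13→1: 1 black — skip
    13→4: 4 black — skip
  13 black
  11→10: 10 black — skip
  12 gray
    12→0: 0 black — skip
    12→1: 1 black — skip
  12 black
11 black
Every edge goes to a white or black vertex — no back edge, so the graph is acyclic.

No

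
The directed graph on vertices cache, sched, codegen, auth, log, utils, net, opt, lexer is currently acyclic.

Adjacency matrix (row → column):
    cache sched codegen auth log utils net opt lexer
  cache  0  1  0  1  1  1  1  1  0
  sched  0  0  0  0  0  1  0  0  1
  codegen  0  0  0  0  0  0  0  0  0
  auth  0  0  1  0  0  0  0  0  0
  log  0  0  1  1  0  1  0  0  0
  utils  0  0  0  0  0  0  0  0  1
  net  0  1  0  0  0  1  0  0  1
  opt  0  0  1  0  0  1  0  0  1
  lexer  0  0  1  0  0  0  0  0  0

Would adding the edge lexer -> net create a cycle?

Adding lexer→net creates a cycle iff net can already reach lexer.
Path from net: net → lexer.
So net → … → lexer → net is a cycle.

Yes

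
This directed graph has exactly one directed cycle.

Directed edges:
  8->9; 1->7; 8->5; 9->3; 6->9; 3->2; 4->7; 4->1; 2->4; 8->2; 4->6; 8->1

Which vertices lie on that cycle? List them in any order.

2, 3, 4, 6, 9

DFS with gray/black marking from 2:
2 gray
  4 gray
    6 gray
      9 gray
        3 gray
          3→2: 2 is gray → back edge
Back edge closes the cycle 2 → 4 → 6 → 9 → 3 → 2; its vertices are {2, 3, 4, 6, 9}.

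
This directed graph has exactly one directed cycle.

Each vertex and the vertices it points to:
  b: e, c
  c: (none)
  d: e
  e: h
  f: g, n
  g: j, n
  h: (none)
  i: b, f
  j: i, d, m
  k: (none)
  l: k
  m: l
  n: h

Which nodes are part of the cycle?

DFS with gray/black marking from j:
j gray
  i gray
    b gray
      e gray
        h gray
        h black
      e black
      c gray
      c black
    b black
    f gray
      g gray
        g→j: j is gray → back edge
Back edge closes the cycle j → i → f → g → j; its vertices are {f, g, i, j}.

f, g, i, j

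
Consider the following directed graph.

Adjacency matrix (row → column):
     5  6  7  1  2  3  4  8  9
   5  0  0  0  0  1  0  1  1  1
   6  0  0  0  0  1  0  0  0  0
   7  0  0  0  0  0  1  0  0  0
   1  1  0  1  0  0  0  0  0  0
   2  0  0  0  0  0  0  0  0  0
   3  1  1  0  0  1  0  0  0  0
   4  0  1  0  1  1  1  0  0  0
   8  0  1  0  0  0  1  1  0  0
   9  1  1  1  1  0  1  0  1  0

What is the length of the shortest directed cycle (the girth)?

For each vertex v, BFS finds the shortest path from v back to v.
The shortest such closed walk is 5 → 9 → 5, length 2.

2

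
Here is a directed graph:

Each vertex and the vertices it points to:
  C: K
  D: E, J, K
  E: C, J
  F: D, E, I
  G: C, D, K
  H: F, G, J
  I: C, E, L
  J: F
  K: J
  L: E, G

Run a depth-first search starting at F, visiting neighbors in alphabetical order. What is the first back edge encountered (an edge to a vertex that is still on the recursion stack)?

J→F

DFS from F (visiting neighbors in alphabetical order); mark gray on enter, black on exit:
F gray
  D gray
    E gray
      C gray
        K gray
          J gray
            J→F: F is gray → back edge
First back edge: J → F.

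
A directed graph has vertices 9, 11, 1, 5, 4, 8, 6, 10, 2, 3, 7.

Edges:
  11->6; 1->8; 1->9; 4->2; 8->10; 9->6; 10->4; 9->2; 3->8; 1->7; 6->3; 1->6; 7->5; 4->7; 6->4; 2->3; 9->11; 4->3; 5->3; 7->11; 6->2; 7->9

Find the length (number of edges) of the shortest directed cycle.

4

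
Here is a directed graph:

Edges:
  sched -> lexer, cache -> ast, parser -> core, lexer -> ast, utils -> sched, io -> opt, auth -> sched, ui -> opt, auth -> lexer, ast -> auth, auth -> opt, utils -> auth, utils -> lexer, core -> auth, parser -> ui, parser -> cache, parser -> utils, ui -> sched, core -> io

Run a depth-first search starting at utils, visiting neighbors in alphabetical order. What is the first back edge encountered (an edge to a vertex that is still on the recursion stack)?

ast->auth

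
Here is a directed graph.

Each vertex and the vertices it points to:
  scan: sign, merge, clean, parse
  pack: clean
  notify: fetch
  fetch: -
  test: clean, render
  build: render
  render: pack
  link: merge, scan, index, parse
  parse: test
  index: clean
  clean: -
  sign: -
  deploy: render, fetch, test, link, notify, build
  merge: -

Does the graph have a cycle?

No

DFS with white/gray/black marking, starting from pack:
pack gray
  clean gray
  clean black
pack black
scan gray
  sign gray
  sign black
  merge gray
  merge black
  scan→clean: clean black — skip
  parse gray
    test gray
      test→clean: clean black — skip
      render gray
        render→pack: pack black — skip
      render black
    test black
  parse black
scan black
notify gray
  fetch gray
  fetch black
notify black
build gray
  build→render: render black — skip
build black
link gray
  link→merge: merge black — skip
  link→scan: scan black — skip
  index gray
    index→clean: clean black — skip
  index black
  link→parse: parse black — skip
link black
deploy gray
  deploy→render: render black — skip
  deploy→fetch: fetch black — skip
  deploy→test: test black — skip
  deploy→link: link black — skip
  deploy→notify: notify black — skip
  deploy→build: build black — skip
deploy black
Every edge goes to a white or black vertex — no back edge, so the graph is acyclic.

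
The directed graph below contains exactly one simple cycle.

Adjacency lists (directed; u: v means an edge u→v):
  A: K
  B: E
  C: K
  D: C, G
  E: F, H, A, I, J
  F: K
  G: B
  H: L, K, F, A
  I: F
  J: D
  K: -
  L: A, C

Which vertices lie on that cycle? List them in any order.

DFS with gray/black marking from B:
B gray
  E gray
    F gray
      K gray
      K black
    F black
    H gray
      L gray
        A gray
          A→K: K black — skip
        A black
        C gray
          C→K: K black — skip
        C black
      L black
      H→K: K black — skip
      H→F: F black — skip
      H→A: A black — skip
    H black
    E→A: A black — skip
    I gray
      I→F: F black — skip
    I black
    J gray
      D gray
        D→C: C black — skip
        G gray
          G→B: B is gray → back edge
Back edge closes the cycle B → E → J → D → G → B; its vertices are {B, D, E, G, J}.

B, D, E, G, J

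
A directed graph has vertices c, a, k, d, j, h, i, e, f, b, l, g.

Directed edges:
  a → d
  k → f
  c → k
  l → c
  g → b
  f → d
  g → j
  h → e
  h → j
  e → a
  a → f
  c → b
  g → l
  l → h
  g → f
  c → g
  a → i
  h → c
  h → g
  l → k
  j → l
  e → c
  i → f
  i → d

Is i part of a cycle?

No

i lies on a cycle iff there is a path from i back to itself.
Exploring from i, it never reaches itself; equivalently, its strongly connected component is a singleton.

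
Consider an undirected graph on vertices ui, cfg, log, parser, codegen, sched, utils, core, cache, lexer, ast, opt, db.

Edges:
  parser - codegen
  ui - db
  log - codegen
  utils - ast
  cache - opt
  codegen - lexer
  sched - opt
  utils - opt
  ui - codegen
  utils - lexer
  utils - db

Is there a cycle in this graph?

DFS, tracking each vertex's parent; an edge to a visited non-parent vertex closes a cycle.
Start from db:
visit db (parent –)
  visit ui (parent db)
    ui–db: parent, skip
    visit codegen (parent ui)
      codegen–ui: parent, skip
      visit lexer (parent codegen)
        visit utils (parent lexer)
          visit ast (parent utils)
            ast–utils: parent, skip
          utils–db: db visited and ≠ parent → cycle
Cycle: db – ui – codegen – lexer – utils – db.

Yes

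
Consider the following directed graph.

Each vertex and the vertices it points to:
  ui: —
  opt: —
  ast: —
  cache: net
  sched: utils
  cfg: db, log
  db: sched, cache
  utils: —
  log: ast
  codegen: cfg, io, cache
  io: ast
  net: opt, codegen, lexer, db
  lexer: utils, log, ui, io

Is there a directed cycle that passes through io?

No

io lies on a cycle iff there is a path from io back to itself.
Exploring from io, it never reaches itself; equivalently, its strongly connected component is a singleton.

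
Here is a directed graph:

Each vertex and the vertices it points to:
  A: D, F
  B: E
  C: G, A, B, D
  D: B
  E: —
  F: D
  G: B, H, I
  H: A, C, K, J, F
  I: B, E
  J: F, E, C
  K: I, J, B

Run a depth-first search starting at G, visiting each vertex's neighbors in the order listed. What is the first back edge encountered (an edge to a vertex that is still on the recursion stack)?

C->G

DFS from G (visiting each vertex's neighbors in the order listed); mark gray on enter, black on exit:
G gray
  B gray
    E gray
    E black
  B black
  H gray
    A gray
      D gray
        D→B: B black — skip
      D black
      F gray
        F→D: D black — skip
      F black
    A black
    C gray
      C→G: G is gray → back edge
First back edge: C → G.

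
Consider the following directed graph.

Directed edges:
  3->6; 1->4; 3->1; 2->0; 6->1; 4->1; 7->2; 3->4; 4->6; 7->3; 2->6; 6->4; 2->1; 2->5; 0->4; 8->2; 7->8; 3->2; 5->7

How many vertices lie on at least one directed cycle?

A vertex is on a directed cycle iff it belongs to a strongly connected component of size ≥ 2 (or has a self-loop).
The vertices on cycles are {1, 2, 3, 4, 5, 6, 7, 8} — 8 in total.

8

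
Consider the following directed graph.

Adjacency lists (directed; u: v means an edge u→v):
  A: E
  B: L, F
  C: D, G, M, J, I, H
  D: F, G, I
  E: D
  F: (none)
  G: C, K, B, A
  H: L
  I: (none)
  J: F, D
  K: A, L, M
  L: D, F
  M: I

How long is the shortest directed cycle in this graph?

2

For each vertex v, BFS finds the shortest path from v back to v.
The shortest such closed walk is G → C → G, length 2.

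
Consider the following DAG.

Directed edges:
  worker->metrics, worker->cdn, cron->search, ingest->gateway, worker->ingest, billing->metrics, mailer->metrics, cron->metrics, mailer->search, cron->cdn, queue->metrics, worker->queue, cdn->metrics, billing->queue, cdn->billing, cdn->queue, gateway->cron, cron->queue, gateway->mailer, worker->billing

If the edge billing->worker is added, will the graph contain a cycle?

Yes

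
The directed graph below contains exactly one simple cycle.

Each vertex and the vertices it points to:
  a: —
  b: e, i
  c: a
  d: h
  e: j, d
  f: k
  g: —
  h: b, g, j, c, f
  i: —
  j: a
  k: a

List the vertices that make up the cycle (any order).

b, d, e, h

DFS with gray/black marking from h:
h gray
  b gray
    e gray
      j gray
        a gray
        a black
      j black
      d gray
        d→h: h is gray → back edge
Back edge closes the cycle h → b → e → d → h; its vertices are {b, d, e, h}.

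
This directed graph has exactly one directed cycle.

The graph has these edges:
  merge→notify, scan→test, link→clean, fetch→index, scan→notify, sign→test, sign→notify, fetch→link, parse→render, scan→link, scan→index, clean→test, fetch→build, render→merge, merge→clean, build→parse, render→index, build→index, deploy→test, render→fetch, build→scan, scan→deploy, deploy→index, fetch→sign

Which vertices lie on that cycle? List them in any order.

DFS with gray/black marking from build:
build gray
  parse gray
    render gray
      merge gray
        clean gray
          test gray
          test black
        clean black
        notify gray
        notify black
      merge black
      fetch gray
        sign gray
          sign→notify: notify black — skip
          sign→test: test black — skip
        sign black
        fetch→build: build is gray → back edge
Back edge closes the cycle build → parse → render → fetch → build; its vertices are {build, fetch, parse, render}.

build, fetch, parse, render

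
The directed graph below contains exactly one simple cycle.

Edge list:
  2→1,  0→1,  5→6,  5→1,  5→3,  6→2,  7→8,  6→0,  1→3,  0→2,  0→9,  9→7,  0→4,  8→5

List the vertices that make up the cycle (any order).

0, 5, 6, 7, 8, 9

DFS with gray/black marking from 9:
9 gray
  7 gray
    8 gray
      5 gray
        1 gray
          3 gray
          3 black
        1 black
        5→3: 3 black — skip
        6 gray
          2 gray
            2→1: 1 black — skip
          2 black
          0 gray
            4 gray
            4 black
            0→9: 9 is gray → back edge
Back edge closes the cycle 9 → 7 → 8 → 5 → 6 → 0 → 9; its vertices are {0, 5, 6, 7, 8, 9}.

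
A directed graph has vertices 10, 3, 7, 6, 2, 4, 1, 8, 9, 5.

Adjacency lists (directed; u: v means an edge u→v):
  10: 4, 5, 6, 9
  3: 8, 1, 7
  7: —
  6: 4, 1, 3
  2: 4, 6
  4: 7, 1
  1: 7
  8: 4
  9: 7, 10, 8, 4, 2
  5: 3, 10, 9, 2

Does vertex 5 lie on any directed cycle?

Yes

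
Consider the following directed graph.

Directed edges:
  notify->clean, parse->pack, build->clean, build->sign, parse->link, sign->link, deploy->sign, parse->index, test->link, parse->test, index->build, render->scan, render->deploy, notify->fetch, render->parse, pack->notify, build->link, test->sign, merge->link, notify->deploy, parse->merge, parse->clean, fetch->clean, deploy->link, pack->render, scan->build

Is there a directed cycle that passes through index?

No

index lies on a cycle iff there is a path from index back to itself.
Exploring from index, it never reaches itself; equivalently, its strongly connected component is a singleton.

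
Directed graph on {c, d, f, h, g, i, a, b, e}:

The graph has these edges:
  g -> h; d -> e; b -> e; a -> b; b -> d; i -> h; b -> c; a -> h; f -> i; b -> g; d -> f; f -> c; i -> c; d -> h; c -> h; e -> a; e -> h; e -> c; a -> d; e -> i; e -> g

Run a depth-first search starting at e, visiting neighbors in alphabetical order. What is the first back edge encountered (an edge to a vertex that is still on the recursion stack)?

d→e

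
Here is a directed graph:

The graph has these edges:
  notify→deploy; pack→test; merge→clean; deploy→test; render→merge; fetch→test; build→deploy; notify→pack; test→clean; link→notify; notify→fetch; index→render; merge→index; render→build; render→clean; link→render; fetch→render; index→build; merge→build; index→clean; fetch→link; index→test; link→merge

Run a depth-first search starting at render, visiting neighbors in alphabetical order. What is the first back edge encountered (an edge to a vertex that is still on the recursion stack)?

DFS from render (visiting neighbors in alphabetical order); mark gray on enter, black on exit:
render gray
  build gray
    deploy gray
      test gray
        clean gray
        clean black
      test black
    deploy black
  build black
  render→clean: clean black — skip
  merge gray
    merge→build: build black — skip
    merge→clean: clean black — skip
    index gray
      index→build: build black — skip
      index→clean: clean black — skip
      index→render: render is gray → back edge
First back edge: index → render.

index→render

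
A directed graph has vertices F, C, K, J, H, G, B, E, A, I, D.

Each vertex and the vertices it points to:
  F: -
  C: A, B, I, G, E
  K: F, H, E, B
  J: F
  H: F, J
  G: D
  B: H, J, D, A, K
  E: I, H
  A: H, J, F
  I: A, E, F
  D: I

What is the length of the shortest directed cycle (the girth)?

2

For each vertex v, BFS finds the shortest path from v back to v.
The shortest such closed walk is B → K → B, length 2.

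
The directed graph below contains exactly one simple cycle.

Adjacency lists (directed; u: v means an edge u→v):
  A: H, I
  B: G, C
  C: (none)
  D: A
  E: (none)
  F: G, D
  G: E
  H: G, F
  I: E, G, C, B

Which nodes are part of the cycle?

DFS with gray/black marking from A:
A gray
  H gray
    G gray
      E gray
      E black
    G black
    F gray
      F→G: G black — skip
      D gray
        D→A: A is gray → back edge
Back edge closes the cycle A → H → F → D → A; its vertices are {A, D, F, H}.

A, D, F, H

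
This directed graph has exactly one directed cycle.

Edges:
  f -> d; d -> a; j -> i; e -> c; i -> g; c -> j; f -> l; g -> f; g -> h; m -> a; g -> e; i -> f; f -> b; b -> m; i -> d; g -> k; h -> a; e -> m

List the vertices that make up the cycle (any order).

c, e, g, i, j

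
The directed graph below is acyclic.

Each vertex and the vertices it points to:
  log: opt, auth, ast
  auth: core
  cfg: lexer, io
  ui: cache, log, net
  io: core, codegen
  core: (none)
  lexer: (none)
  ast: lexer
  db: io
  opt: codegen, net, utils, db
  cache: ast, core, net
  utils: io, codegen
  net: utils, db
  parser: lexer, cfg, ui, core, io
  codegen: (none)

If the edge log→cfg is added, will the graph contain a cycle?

Adding log→cfg creates a cycle iff cfg can already reach log.
Explore from cfg: no path reaches log. The graph stays acyclic.

No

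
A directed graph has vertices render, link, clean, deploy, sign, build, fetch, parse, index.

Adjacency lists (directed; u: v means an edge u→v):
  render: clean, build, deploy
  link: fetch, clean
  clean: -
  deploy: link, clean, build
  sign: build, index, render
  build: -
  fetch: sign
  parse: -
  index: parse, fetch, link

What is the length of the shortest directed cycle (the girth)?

3

For each vertex v, BFS finds the shortest path from v back to v.
The shortest such closed walk is sign → index → fetch → sign, length 3.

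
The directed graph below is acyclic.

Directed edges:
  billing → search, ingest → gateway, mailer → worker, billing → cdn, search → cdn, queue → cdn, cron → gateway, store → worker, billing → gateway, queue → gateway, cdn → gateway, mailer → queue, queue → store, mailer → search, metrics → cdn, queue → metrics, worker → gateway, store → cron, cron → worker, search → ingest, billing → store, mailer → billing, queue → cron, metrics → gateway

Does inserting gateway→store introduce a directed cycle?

Adding gateway→store creates a cycle iff store can already reach gateway.
Path from store: store → cron → gateway.
So store → … → gateway → store is a cycle.

Yes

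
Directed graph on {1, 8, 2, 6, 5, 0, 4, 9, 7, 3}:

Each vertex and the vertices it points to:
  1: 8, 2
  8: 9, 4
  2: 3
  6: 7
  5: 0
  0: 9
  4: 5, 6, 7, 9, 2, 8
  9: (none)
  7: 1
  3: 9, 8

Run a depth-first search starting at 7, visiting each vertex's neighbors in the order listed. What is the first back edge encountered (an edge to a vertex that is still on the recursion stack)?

6->7

DFS from 7 (visiting each vertex's neighbors in the order listed); mark gray on enter, black on exit:
7 gray
  1 gray
    8 gray
      9 gray
      9 black
      4 gray
        5 gray
          0 gray
            0→9: 9 black — skip
          0 black
        5 black
        6 gray
          6→7: 7 is gray → back edge
First back edge: 6 → 7.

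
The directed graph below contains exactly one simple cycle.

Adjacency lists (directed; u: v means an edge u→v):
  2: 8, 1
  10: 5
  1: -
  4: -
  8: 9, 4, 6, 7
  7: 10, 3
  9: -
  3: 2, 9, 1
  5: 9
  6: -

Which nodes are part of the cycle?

2, 3, 7, 8

DFS with gray/black marking from 7:
7 gray
  10 gray
    5 gray
      9 gray
      9 black
    5 black
  10 black
  3 gray
    2 gray
      8 gray
        8→9: 9 black — skip
        4 gray
        4 black
        6 gray
        6 black
        8→7: 7 is gray → back edge
Back edge closes the cycle 7 → 3 → 2 → 8 → 7; its vertices are {2, 3, 7, 8}.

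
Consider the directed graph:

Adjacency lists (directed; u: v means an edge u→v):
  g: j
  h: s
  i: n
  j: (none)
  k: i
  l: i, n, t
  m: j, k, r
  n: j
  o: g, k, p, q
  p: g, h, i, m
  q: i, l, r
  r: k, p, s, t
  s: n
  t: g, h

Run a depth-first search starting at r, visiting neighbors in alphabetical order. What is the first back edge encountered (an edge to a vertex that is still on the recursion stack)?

DFS from r (visiting neighbors in alphabetical order); mark gray on enter, black on exit:
r gray
  k gray
    i gray
      n gray
        j gray
        j black
      n black
    i black
  k black
  p gray
    g gray
      g→j: j black — skip
    g black
    h gray
      s gray
        s→n: n black — skip
      s black
    h black
    p→i: i black — skip
    m gray
      m→j: j black — skip
      m→k: k black — skip
      m→r: r is gray → back edge
First back edge: m → r.

m->r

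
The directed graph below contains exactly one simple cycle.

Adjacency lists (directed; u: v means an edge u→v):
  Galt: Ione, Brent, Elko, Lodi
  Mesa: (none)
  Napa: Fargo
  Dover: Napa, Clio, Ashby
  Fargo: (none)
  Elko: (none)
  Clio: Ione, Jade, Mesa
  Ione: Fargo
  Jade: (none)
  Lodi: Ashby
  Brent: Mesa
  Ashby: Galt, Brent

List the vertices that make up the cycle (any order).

Galt, Lodi, Ashby

DFS with gray/black marking from Ashby:
Ashby gray
  Galt gray
    Ione gray
      Fargo gray
      Fargo black
    Ione black
    Brent gray
      Mesa gray
      Mesa black
    Brent black
    Elko gray
    Elko black
    Lodi gray
      Lodi→Ashby: Ashby is gray → back edge
Back edge closes the cycle Ashby → Galt → Lodi → Ashby; its vertices are {Galt, Lodi, Ashby}.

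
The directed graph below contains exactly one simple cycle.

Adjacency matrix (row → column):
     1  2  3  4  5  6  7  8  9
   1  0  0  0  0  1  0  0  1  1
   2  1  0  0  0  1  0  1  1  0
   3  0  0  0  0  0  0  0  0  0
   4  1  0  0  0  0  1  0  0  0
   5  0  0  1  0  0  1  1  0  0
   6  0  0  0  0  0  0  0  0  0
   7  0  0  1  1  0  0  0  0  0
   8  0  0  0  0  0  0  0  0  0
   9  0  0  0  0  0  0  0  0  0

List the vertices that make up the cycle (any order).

1, 4, 5, 7

DFS with gray/black marking from 1:
1 gray
  9 gray
  9 black
  5 gray
    6 gray
    6 black
    3 gray
    3 black
    7 gray
      7→3: 3 black — skip
      4 gray
        4→1: 1 is gray → back edge
Back edge closes the cycle 1 → 5 → 7 → 4 → 1; its vertices are {1, 4, 5, 7}.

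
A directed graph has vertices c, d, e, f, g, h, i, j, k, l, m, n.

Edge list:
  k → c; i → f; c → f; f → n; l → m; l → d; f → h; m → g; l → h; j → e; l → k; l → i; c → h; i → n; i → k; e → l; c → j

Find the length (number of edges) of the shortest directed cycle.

5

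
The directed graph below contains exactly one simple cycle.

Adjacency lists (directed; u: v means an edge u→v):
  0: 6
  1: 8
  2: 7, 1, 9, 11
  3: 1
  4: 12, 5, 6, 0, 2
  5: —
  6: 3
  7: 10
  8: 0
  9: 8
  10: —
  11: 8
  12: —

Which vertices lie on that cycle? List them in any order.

0, 1, 3, 6, 8

DFS with gray/black marking from 6:
6 gray
  3 gray
    1 gray
      8 gray
        0 gray
          0→6: 6 is gray → back edge
Back edge closes the cycle 6 → 3 → 1 → 8 → 0 → 6; its vertices are {0, 1, 3, 6, 8}.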